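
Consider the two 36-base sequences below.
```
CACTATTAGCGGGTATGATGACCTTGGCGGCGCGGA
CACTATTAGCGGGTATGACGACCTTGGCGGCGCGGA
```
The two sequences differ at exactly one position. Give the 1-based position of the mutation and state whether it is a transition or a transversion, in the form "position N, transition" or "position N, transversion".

position 19, transition

The sequences differ only at position 19: T→C (pyrimidine→pyrimidine), a transition.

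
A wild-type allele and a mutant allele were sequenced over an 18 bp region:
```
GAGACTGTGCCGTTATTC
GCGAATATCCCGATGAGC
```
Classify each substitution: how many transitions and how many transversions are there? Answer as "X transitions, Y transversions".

2 transitions, 6 transversions

Transitions (purine↔purine or pyrimidine↔pyrimidine): 7 G→A, 15 A→G.
Transversions (purine↔pyrimidine): 2 A→C, 5 C→A, 9 G→C, 13 T→A, 16 T→A, 17 T→G.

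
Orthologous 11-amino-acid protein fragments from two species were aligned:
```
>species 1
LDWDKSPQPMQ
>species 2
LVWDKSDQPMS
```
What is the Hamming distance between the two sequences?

3

Mismatches (1-based): residue 2: D→V; residue 7: P→D; residue 11: Q→S.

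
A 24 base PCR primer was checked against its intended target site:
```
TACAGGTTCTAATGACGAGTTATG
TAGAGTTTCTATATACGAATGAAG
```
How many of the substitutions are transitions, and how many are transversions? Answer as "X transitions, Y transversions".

1 transition, 7 transversions

Mismatches (1-based):
base 3: C→G (pyrimidine→purine, transversion)
base 6: G→T (purine→pyrimidine, transversion)
base 12: A→T (purine→pyrimidine, transversion)
base 13: T→A (pyrimidine→purine, transversion)
base 14: G→T (purine→pyrimidine, transversion)
base 19: G→A (purine→purine, transition)
base 21: T→G (pyrimidine→purine, transversion)
base 23: T→A (pyrimidine→purine, transversion)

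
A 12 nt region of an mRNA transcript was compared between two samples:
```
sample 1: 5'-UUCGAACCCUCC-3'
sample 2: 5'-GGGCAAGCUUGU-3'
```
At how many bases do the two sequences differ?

Comparing position by position, 8 bases differ: 1 (U/G), 2 (U/G), 3 (C/G), 4 (G/C), 7 (C/G), 9 (C/U), 11 (C/G), 12 (C/U).

8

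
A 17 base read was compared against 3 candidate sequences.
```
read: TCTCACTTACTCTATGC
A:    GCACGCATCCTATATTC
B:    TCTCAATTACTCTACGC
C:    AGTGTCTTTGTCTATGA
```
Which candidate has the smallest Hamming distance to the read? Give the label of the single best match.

A differs at 7 positions; B differs at 2 positions; C differs at 7 positions. The closest is B.

B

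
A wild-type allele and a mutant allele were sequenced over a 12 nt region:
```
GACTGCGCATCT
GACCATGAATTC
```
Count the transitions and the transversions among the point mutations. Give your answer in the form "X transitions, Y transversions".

5 transitions, 1 transversion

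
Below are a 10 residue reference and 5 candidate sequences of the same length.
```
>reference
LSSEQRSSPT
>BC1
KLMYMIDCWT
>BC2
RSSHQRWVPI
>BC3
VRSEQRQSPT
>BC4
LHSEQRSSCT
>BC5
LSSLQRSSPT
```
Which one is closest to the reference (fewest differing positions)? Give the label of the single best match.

BC5

Hamming distances to reference — BC1: 9; BC2: 5; BC3: 3; BC4: 2; BC5: 1.
Smallest is BC5 with 1 mismatch.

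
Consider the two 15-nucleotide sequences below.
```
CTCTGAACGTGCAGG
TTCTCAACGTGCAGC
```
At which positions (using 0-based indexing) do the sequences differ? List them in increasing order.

Differences at position 0 (C→T), position 4 (G→C), position 14 (G→C).

0, 4, 14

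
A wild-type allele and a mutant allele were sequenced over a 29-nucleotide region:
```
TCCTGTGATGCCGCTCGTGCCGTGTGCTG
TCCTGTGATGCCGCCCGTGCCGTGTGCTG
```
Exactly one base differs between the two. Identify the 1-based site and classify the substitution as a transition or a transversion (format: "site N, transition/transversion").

The sequences differ only at site 15: T→C (pyrimidine→pyrimidine), a transition.

site 15, transition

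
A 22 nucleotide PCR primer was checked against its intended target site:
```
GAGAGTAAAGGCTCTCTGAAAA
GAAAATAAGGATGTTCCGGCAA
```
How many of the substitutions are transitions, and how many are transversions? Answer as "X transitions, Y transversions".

8 transitions, 2 transversions

Transitions (purine↔purine or pyrimidine↔pyrimidine): 3 G→A, 5 G→A, 9 A→G, 11 G→A, 12 C→T, 14 C→T, 17 T→C, 19 A→G.
Transversions (purine↔pyrimidine): 13 T→G, 20 A→C.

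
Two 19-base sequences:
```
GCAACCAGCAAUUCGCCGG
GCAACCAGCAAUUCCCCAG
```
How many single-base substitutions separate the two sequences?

The sequences differ at positions 15, 18 (1-based) — 2 in total.

2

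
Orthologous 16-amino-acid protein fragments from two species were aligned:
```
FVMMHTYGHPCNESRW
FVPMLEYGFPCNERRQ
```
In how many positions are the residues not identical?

6

The sequences differ at positions 3, 5, 6, 9, 14, 16 (1-based) — 6 in total.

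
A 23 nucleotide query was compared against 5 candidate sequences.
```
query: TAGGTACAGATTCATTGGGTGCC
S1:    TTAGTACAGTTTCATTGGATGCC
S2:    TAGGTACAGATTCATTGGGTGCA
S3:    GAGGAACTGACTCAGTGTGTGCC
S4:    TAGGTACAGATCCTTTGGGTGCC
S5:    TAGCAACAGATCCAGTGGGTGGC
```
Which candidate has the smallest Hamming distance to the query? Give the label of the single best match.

S1 differs at 4 positions; S2 differs at 1 position; S3 differs at 6 positions; S4 differs at 2 positions; S5 differs at 5 positions. The closest is S2.

S2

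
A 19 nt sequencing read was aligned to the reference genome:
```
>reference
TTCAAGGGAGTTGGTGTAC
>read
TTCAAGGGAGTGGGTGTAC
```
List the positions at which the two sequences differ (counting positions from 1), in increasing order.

12

Differences at position 12 (T→G).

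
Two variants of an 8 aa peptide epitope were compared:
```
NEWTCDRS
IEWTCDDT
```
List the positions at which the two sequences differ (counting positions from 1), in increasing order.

Scanning 1-based: 1: N/I; 7: R/D; 8: S/T.

1, 7, 8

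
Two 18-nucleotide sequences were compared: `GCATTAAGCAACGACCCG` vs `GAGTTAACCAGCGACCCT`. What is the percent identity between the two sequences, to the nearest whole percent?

5 positions differ (2, 3, 8, 11, 18), so 13 of 18 match: 13/18 = 72.22%.

72%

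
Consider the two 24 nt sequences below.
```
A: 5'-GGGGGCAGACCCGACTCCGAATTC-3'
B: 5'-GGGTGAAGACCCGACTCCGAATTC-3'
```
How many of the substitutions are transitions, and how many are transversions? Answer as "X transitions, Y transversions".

Mismatches (1-based):
base 4: G→T (purine→pyrimidine, transversion)
base 6: C→A (pyrimidine→purine, transversion)

0 transitions, 2 transversions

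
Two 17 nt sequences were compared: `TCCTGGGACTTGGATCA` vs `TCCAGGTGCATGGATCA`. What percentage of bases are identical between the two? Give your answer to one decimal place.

76.5%

4 positions differ (4, 7, 8, 10), so 13 of 17 match: 13/17 = 76.47%.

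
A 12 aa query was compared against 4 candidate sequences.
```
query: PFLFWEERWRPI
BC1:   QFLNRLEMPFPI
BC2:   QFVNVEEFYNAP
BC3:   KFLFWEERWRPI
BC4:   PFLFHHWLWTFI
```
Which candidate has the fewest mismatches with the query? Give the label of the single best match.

BC3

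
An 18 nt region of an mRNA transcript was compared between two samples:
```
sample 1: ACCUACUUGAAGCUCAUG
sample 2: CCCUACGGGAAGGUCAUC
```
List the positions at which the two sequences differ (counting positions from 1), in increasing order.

Differences at position 1 (A→C), position 7 (U→G), position 8 (U→G), position 13 (C→G), position 18 (G→C).

1, 7, 8, 13, 18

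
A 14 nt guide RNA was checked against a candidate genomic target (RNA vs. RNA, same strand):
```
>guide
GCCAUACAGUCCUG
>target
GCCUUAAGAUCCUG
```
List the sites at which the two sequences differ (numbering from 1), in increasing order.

4, 7, 8, 9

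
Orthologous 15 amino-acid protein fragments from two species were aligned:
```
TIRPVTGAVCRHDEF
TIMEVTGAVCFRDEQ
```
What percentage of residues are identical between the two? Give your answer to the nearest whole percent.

67%

Mismatches at positions 3, 4, 11, 12, 15 (1-based): 5 of 15.
Identical positions: 10/15 = 66.67% → 67%.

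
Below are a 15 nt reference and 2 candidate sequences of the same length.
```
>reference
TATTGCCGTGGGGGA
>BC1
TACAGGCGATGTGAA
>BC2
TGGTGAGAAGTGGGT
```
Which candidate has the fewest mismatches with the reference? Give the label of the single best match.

BC1

Hamming distances to reference — BC1: 7; BC2: 8.
Smallest is BC1 with 7 mismatches.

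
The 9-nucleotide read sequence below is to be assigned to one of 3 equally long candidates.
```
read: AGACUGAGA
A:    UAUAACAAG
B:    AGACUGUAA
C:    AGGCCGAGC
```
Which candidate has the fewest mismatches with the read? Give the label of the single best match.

Hamming distances to read — A: 8; B: 2; C: 3.
Smallest is B with 2 mismatches.

B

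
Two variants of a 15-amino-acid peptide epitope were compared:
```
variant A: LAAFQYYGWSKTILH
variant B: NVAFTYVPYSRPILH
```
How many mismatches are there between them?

8

The sequences differ at positions 1, 2, 5, 7, 8, 9, 11, 12 (1-based) — 8 in total.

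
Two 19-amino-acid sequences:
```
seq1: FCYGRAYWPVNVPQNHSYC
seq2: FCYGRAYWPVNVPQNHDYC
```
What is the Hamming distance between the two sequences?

1

Mismatches (1-based): residue 17: S→D.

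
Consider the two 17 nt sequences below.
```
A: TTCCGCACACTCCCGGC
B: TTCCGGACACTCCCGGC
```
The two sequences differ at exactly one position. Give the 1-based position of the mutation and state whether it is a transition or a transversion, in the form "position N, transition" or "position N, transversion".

position 6, transversion

Position 6 changes C→G. C is a pyrimidine and G is a purine, so this is a transversion.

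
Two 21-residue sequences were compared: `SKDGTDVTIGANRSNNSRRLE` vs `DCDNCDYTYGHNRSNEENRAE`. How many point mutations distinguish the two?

11

Comparing position by position, 11 residues differ: 1 (S/D), 2 (K/C), 4 (G/N), 5 (T/C), 7 (V/Y), 9 (I/Y), 11 (A/H), 16 (N/E), 17 (S/E), 18 (R/N), 20 (L/A).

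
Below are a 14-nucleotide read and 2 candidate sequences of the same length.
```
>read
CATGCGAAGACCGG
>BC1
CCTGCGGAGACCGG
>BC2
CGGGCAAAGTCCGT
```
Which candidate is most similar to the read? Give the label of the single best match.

BC1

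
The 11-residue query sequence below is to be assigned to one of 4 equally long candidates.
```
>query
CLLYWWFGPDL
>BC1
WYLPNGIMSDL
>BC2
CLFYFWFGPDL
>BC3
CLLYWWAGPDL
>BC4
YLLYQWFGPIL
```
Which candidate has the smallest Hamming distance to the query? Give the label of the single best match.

BC3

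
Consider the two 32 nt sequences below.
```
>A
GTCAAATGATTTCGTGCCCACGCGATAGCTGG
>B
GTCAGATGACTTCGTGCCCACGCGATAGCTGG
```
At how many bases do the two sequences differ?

Comparing position by position, 2 bases differ: 5 (A/G), 10 (T/C).

2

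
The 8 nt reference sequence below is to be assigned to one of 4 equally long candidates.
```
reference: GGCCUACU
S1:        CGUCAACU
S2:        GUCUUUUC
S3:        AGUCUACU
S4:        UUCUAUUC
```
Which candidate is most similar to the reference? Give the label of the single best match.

S3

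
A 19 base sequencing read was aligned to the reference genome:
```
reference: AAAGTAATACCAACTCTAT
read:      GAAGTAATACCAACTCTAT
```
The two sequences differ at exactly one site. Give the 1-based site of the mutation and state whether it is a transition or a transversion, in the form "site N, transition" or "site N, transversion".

Site 1 changes A→G. A is a purine and G is a purine, so this is a transition.

site 1, transition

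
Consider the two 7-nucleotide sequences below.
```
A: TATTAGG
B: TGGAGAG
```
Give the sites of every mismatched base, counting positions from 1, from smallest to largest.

2, 3, 4, 5, 6

Scanning 1-based: 2: A/G; 3: T/G; 4: T/A; 5: A/G; 6: G/A.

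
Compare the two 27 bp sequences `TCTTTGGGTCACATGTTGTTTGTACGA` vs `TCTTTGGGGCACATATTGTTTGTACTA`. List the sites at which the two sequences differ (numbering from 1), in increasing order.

Scanning 1-based: 9: T/G; 15: G/A; 26: G/T.

9, 15, 26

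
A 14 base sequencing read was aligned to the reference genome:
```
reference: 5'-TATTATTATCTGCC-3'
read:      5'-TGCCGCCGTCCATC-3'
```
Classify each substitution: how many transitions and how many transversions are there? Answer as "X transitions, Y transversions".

10 transitions, 0 transversions

Mismatches (1-based):
position 2: A→G (purine→purine, transition)
position 3: T→C (pyrimidine→pyrimidine, transition)
position 4: T→C (pyrimidine→pyrimidine, transition)
position 5: A→G (purine→purine, transition)
position 6: T→C (pyrimidine→pyrimidine, transition)
position 7: T→C (pyrimidine→pyrimidine, transition)
position 8: A→G (purine→purine, transition)
position 11: T→C (pyrimidine→pyrimidine, transition)
position 12: G→A (purine→purine, transition)
position 13: C→T (pyrimidine→pyrimidine, transition)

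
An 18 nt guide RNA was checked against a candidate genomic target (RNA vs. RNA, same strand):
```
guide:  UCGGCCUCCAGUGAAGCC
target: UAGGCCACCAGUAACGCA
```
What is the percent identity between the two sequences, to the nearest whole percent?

72%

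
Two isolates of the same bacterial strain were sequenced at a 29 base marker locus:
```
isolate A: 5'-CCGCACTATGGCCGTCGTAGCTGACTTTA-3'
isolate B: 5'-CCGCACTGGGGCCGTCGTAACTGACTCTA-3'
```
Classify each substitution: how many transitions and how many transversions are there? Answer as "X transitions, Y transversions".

Transitions (purine↔purine or pyrimidine↔pyrimidine): 8 A→G, 20 G→A, 27 T→C.
Transversions (purine↔pyrimidine): 9 T→G.

3 transitions, 1 transversion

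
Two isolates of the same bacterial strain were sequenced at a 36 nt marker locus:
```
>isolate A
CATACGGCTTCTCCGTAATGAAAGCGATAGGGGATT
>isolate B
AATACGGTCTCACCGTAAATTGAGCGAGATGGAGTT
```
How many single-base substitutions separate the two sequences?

Comparing position by position, 12 sites differ: 1 (C/A), 8 (C/T), 9 (T/C), 12 (T/A), 19 (T/A), 20 (G/T), 21 (A/T), 22 (A/G), 28 (T/G), 30 (G/T), 33 (G/A), 34 (A/G).

12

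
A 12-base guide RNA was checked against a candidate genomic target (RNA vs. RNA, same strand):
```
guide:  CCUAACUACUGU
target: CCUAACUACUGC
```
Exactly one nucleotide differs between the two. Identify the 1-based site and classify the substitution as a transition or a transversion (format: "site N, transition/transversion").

The sequences differ only at site 12: U→C (pyrimidine→pyrimidine), a transition.

site 12, transition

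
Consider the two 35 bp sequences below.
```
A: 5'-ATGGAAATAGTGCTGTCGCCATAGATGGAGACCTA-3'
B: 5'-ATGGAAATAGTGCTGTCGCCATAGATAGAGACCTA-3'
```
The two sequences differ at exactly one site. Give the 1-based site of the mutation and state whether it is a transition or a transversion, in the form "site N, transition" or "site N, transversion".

The sequences differ only at site 27: G→A (purine→purine), a transition.

site 27, transition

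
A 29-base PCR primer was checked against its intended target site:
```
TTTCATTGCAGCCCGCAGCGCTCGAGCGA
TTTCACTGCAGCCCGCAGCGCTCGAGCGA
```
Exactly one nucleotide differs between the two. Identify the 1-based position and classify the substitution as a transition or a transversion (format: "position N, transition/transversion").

position 6, transition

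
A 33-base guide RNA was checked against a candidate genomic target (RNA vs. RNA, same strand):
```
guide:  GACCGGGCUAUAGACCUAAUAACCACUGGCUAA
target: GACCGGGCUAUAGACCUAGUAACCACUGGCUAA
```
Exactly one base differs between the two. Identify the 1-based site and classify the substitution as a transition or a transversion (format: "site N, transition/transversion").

site 19, transition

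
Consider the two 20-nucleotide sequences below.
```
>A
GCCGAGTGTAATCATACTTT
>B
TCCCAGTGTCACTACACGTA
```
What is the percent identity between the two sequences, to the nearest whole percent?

60%

Mismatches at positions 1, 4, 10, 12, 13, 15, 18, 20 (1-based): 8 of 20.
Identical positions: 12/20 = 60% → 60%.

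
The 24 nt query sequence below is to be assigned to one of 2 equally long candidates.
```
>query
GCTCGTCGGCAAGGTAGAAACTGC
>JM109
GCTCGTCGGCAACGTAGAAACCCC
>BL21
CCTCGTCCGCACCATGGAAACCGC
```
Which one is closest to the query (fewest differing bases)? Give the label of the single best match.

JM109

Hamming distances to query — JM109: 3; BL21: 7.
Smallest is JM109 with 3 mismatches.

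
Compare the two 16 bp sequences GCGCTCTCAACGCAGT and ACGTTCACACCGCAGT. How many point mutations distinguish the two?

4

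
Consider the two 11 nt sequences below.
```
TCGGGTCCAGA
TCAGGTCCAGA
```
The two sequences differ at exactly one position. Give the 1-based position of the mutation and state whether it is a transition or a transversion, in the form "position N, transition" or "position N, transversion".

position 3, transition

Position 3 changes G→A. G is a purine and A is a purine, so this is a transition.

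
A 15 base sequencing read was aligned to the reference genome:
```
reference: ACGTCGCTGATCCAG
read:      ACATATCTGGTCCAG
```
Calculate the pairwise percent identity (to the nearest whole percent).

73%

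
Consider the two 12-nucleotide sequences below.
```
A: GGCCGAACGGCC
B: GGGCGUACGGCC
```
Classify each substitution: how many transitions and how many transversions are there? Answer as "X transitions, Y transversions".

Mismatches (1-based):
base 3: C→G (pyrimidine→purine, transversion)
base 6: A→U (purine→pyrimidine, transversion)

0 transitions, 2 transversions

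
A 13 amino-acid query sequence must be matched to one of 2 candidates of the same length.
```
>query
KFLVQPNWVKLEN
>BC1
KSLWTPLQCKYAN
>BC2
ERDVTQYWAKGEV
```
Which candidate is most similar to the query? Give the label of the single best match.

BC1

BC1 differs at 8 residues; BC2 differs at 9 residues. The closest is BC1.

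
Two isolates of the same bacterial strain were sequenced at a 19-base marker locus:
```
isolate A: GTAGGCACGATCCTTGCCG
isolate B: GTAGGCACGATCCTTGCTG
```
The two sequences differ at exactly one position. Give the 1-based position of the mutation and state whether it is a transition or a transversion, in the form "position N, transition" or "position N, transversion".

position 18, transition

Position 18 changes C→T. C is a pyrimidine and T is a pyrimidine, so this is a transition.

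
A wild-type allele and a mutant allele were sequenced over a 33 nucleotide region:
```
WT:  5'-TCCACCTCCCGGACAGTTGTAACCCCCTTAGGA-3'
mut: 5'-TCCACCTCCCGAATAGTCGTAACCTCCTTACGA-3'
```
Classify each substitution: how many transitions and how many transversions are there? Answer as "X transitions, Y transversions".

4 transitions, 1 transversion

Mismatches (1-based):
site 12: G→A (purine→purine, transition)
site 14: C→T (pyrimidine→pyrimidine, transition)
site 18: T→C (pyrimidine→pyrimidine, transition)
site 25: C→T (pyrimidine→pyrimidine, transition)
site 31: G→C (purine→pyrimidine, transversion)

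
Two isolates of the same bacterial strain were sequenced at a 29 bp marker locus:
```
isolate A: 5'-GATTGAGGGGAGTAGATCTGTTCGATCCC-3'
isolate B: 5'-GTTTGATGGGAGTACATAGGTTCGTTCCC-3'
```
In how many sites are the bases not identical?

6

Mismatches (1-based): site 2: A→T; site 7: G→T; site 15: G→C; site 18: C→A; site 19: T→G; site 25: A→T.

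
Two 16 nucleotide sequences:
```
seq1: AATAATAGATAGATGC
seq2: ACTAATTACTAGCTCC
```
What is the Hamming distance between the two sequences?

6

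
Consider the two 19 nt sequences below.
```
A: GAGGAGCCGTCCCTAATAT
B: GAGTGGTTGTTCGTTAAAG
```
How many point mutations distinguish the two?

The sequences differ at positions 4, 5, 7, 8, 11, 13, 15, 17, 19 (1-based) — 9 in total.

9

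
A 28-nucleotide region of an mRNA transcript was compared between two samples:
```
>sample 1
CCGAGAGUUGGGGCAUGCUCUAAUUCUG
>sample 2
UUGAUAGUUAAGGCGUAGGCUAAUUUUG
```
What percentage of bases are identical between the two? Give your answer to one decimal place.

64.3%

10 positions differ (1, 2, 5, 10, 11, 15, 17, 18, 19, 26), so 18 of 28 match: 18/28 = 64.29%.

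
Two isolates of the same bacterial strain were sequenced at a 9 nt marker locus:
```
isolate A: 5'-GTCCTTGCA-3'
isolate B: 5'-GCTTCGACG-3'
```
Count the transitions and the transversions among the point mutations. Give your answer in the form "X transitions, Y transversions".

6 transitions, 1 transversion

Transitions (purine↔purine or pyrimidine↔pyrimidine): 2 T→C, 3 C→T, 4 C→T, 5 T→C, 7 G→A, 9 A→G.
Transversions (purine↔pyrimidine): 6 T→G.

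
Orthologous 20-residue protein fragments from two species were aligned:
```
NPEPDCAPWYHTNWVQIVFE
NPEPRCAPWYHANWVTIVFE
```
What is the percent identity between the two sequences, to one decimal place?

85.0%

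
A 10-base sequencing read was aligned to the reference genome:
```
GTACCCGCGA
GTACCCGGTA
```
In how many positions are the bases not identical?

The sequences differ at positions 8, 9 (1-based) — 2 in total.

2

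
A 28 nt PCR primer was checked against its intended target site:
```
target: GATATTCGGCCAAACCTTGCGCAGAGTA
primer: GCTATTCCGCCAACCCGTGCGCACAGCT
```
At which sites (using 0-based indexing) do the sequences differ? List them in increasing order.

Scanning 0-based: 1: A/C; 7: G/C; 13: A/C; 16: T/G; 23: G/C; 26: T/C; 27: A/T.

1, 7, 13, 16, 23, 26, 27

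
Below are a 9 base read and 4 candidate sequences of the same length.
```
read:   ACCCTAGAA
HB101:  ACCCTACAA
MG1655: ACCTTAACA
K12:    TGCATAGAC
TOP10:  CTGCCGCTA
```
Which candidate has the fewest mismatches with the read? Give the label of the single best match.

HB101

HB101 differs at 1 position; MG1655 differs at 3 positions; K12 differs at 4 positions; TOP10 differs at 7 positions. The closest is HB101.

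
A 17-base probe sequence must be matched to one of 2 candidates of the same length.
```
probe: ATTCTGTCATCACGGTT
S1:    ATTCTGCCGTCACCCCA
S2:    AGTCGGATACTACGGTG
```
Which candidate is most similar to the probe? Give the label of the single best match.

S1 differs at 6 bases; S2 differs at 7 bases. The closest is S1.

S1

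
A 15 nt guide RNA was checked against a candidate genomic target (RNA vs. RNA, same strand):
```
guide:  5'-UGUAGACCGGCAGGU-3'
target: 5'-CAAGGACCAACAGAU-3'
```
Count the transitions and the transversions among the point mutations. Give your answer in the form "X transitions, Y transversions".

6 transitions, 1 transversion

Transitions (purine↔purine or pyrimidine↔pyrimidine): 1 U→C, 2 G→A, 4 A→G, 9 G→A, 10 G→A, 14 G→A.
Transversions (purine↔pyrimidine): 3 U→A.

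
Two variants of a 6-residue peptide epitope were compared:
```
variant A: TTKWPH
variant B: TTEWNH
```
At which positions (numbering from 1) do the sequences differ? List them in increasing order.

Scanning 1-based: 3: K/E; 5: P/N.

3, 5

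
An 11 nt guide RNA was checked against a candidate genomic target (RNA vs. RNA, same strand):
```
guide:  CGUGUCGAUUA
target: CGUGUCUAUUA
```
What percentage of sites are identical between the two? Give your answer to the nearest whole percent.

1 position differs (7), so 10 of 11 match: 10/11 = 90.91%.

91%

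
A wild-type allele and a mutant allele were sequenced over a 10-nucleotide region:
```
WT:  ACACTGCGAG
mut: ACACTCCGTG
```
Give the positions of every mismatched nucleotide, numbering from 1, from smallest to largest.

6, 9

Scanning 1-based: 6: G/C; 9: A/T.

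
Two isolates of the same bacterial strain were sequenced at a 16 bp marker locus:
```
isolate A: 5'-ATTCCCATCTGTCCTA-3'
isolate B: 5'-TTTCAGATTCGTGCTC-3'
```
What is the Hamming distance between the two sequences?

7

Mismatches (1-based): site 1: A→T; site 5: C→A; site 6: C→G; site 9: C→T; site 10: T→C; site 13: C→G; site 16: A→C.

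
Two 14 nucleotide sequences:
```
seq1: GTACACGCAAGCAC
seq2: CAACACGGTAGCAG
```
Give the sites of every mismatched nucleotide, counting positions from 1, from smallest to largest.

1, 2, 8, 9, 14

Scanning 1-based: 1: G/C; 2: T/A; 8: C/G; 9: A/T; 14: C/G.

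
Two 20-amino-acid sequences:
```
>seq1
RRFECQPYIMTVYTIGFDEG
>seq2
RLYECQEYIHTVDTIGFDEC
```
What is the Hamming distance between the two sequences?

The sequences differ at residues 2, 3, 7, 10, 13, 20 (1-based) — 6 in total.

6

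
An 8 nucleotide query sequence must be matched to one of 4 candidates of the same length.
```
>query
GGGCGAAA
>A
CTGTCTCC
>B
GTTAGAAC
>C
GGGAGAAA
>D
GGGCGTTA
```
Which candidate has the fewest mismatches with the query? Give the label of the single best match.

C

Hamming distances to query — A: 7; B: 4; C: 1; D: 2.
Smallest is C with 1 mismatch.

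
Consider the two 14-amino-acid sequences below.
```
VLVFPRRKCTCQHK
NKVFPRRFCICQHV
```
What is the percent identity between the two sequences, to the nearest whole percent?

Mismatches at positions 1, 2, 8, 10, 14 (1-based): 5 of 14.
Identical positions: 9/14 = 64.29% → 64%.

64%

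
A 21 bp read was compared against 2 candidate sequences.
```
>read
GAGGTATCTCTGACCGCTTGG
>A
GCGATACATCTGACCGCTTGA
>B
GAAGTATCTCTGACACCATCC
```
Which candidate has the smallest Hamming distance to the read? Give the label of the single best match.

A

Hamming distances to read — A: 5; B: 6.
Smallest is A with 5 mismatches.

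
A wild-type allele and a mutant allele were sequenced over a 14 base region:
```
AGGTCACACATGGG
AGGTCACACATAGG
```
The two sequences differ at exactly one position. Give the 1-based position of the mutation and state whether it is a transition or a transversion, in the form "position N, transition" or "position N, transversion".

position 12, transition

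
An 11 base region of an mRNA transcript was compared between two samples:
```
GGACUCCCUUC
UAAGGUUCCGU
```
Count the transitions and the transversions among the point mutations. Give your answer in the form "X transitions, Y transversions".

Transitions (purine↔purine or pyrimidine↔pyrimidine): 2 G→A, 6 C→U, 7 C→U, 9 U→C, 11 C→U.
Transversions (purine↔pyrimidine): 1 G→U, 4 C→G, 5 U→G, 10 U→G.

5 transitions, 4 transversions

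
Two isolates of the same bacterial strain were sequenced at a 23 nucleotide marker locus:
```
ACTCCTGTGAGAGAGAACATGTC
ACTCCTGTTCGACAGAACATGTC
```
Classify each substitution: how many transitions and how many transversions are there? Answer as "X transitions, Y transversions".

0 transitions, 3 transversions

Mismatches (1-based):
base 9: G→T (purine→pyrimidine, transversion)
base 10: A→C (purine→pyrimidine, transversion)
base 13: G→C (purine→pyrimidine, transversion)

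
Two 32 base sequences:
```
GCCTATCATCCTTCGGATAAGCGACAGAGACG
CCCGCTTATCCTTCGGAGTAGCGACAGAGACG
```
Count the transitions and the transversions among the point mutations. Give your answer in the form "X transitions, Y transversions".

Transitions (purine↔purine or pyrimidine↔pyrimidine): 7 C→T.
Transversions (purine↔pyrimidine): 1 G→C, 4 T→G, 5 A→C, 18 T→G, 19 A→T.

1 transition, 5 transversions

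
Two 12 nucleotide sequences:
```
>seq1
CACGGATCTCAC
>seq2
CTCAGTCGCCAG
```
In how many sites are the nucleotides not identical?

Comparing position by position, 7 sites differ: 2 (A/T), 4 (G/A), 6 (A/T), 7 (T/C), 8 (C/G), 9 (T/C), 12 (C/G).

7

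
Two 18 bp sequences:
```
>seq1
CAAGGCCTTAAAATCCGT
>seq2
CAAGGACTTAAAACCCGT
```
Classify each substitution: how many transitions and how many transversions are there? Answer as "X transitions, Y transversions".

1 transition, 1 transversion

Transitions (purine↔purine or pyrimidine↔pyrimidine): 14 T→C.
Transversions (purine↔pyrimidine): 6 C→A.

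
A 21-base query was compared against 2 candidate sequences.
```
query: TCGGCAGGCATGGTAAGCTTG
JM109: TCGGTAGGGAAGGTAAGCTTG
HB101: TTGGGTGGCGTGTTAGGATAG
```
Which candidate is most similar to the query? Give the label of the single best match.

JM109

JM109 differs at 3 positions; HB101 differs at 8 positions. The closest is JM109.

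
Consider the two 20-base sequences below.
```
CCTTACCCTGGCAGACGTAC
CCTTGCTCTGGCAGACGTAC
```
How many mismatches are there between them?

2

Mismatches (1-based): position 5: A→G; position 7: C→T.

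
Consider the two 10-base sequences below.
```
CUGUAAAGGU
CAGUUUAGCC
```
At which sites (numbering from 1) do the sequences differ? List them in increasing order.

Differences at site 2 (U→A), site 5 (A→U), site 6 (A→U), site 9 (G→C), site 10 (U→C).

2, 5, 6, 9, 10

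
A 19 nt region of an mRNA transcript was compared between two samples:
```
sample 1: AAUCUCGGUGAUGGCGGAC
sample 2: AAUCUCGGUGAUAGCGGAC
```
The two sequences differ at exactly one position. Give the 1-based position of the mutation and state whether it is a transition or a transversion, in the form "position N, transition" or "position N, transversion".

Position 13 changes G→A. G is a purine and A is a purine, so this is a transition.

position 13, transition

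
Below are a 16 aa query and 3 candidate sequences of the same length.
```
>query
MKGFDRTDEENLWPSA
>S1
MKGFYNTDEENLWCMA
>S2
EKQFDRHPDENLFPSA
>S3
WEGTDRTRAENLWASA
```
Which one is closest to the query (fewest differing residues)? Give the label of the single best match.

S1 differs at 4 residues; S2 differs at 6 residues; S3 differs at 6 residues. The closest is S1.

S1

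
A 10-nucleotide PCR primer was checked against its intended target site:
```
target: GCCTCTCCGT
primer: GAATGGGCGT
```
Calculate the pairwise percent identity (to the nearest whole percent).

50%

Mismatches at positions 2, 3, 5, 6, 7 (1-based): 5 of 10.
Identical positions: 5/10 = 50% → 50%.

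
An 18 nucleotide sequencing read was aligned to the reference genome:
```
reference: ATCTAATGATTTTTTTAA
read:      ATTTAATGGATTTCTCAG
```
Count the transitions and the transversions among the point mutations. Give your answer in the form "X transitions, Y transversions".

Transitions (purine↔purine or pyrimidine↔pyrimidine): 3 C→T, 9 A→G, 14 T→C, 16 T→C, 18 A→G.
Transversions (purine↔pyrimidine): 10 T→A.

5 transitions, 1 transversion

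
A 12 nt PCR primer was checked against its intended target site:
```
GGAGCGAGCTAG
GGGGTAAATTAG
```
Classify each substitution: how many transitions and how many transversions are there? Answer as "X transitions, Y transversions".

Mismatches (1-based):
position 3: A→G (purine→purine, transition)
position 5: C→T (pyrimidine→pyrimidine, transition)
position 6: G→A (purine→purine, transition)
position 8: G→A (purine→purine, transition)
position 9: C→T (pyrimidine→pyrimidine, transition)

5 transitions, 0 transversions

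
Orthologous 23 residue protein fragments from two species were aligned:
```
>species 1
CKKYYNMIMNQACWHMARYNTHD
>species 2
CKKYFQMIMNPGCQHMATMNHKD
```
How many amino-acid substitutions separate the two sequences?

9

The sequences differ at positions 5, 6, 11, 12, 14, 18, 19, 21, 22 (1-based) — 9 in total.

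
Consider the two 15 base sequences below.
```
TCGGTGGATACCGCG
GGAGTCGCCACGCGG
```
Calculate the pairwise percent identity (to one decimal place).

40.0%

Mismatches at positions 1, 2, 3, 6, 8, 9, 12, 13, 14 (1-based): 9 of 15.
Identical positions: 6/15 = 40% → 40.0%.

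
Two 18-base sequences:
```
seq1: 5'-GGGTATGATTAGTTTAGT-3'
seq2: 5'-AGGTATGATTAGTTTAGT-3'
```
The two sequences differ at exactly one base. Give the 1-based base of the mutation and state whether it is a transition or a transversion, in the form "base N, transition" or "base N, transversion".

Base 1 changes G→A. G is a purine and A is a purine, so this is a transition.

base 1, transition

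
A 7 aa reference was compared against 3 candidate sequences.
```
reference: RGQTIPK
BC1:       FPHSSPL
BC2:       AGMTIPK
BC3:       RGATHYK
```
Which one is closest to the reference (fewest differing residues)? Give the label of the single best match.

BC1 differs at 6 residues; BC2 differs at 2 residues; BC3 differs at 3 residues. The closest is BC2.

BC2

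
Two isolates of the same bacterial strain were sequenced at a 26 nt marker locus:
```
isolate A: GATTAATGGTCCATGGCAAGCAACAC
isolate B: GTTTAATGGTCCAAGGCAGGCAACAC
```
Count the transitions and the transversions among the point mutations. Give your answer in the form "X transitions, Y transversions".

Mismatches (1-based):
base 2: A→T (purine→pyrimidine, transversion)
base 14: T→A (pyrimidine→purine, transversion)
base 19: A→G (purine→purine, transition)

1 transition, 2 transversions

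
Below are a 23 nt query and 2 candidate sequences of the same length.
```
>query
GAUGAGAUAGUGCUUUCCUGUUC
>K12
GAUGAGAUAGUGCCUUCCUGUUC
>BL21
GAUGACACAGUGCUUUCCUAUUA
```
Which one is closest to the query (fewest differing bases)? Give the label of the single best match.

K12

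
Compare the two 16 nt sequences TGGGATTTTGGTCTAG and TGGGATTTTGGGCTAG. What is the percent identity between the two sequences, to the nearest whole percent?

94%

Mismatch at position 12 (1-based): 1 of 16.
Identical positions: 15/16 = 93.75% → 94%.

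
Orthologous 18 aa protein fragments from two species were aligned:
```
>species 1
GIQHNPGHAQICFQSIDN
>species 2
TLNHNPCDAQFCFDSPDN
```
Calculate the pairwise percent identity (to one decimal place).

55.6%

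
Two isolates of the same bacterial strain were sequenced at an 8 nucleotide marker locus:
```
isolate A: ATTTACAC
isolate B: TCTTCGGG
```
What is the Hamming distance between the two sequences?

6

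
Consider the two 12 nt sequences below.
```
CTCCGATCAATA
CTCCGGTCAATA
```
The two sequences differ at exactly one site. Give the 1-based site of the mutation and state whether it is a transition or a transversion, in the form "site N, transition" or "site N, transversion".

site 6, transition

The sequences differ only at site 6: A→G (purine→purine), a transition.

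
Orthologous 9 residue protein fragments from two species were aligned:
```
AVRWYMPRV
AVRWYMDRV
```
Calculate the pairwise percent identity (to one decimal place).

88.9%

Mismatch at position 7 (1-based): 1 of 9.
Identical positions: 8/9 = 88.89% → 88.9%.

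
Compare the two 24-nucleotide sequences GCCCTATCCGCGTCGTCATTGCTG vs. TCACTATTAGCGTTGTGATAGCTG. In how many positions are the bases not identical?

Mismatches (1-based): position 1: G→T; position 3: C→A; position 8: C→T; position 9: C→A; position 14: C→T; position 17: C→G; position 20: T→A.

7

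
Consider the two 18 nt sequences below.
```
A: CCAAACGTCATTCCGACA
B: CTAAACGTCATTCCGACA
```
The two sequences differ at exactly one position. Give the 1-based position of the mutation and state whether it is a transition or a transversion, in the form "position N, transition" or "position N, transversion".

position 2, transition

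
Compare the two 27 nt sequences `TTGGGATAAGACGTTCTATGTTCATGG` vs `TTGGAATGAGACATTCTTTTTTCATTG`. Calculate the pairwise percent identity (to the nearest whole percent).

6 positions differ (5, 8, 13, 18, 20, 26), so 21 of 27 match: 21/27 = 77.78%.

78%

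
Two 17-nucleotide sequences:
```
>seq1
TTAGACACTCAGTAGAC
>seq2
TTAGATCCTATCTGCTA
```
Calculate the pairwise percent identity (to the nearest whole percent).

47%

9 positions differ (6, 7, 10, 11, 12, 14, 15, 16, 17), so 8 of 17 match: 8/17 = 47.06%.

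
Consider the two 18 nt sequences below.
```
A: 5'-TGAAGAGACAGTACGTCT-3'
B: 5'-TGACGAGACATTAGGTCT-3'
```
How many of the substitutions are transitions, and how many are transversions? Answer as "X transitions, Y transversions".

0 transitions, 3 transversions

Transitions (purine↔purine or pyrimidine↔pyrimidine): none.
Transversions (purine↔pyrimidine): 4 A→C, 11 G→T, 14 C→G.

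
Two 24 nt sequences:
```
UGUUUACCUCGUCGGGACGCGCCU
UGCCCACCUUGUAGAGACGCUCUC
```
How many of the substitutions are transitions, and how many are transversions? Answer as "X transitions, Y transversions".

Transitions (purine↔purine or pyrimidine↔pyrimidine): 3 U→C, 4 U→C, 5 U→C, 10 C→U, 15 G→A, 23 C→U, 24 U→C.
Transversions (purine↔pyrimidine): 13 C→A, 21 G→U.

7 transitions, 2 transversions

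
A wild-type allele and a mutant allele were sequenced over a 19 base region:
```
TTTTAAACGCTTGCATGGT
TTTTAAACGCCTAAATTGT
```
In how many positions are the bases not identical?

4

The sequences differ at positions 11, 13, 14, 17 (1-based) — 4 in total.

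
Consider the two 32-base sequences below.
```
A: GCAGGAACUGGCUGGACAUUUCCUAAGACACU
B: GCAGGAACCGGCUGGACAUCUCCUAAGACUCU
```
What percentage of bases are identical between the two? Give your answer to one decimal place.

90.6%

3 positions differ (9, 20, 30), so 29 of 32 match: 29/32 = 90.62%.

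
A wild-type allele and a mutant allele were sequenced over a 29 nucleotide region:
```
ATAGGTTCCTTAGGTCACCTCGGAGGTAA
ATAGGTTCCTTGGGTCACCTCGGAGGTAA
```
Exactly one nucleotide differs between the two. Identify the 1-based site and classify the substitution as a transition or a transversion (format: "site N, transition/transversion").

Site 12 changes A→G. A is a purine and G is a purine, so this is a transition.

site 12, transition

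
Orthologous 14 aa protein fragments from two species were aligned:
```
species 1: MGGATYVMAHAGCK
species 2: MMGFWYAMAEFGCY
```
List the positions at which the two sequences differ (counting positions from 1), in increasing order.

2, 4, 5, 7, 10, 11, 14

Scanning 1-based: 2: G/M; 4: A/F; 5: T/W; 7: V/A; 10: H/E; 11: A/F; 14: K/Y.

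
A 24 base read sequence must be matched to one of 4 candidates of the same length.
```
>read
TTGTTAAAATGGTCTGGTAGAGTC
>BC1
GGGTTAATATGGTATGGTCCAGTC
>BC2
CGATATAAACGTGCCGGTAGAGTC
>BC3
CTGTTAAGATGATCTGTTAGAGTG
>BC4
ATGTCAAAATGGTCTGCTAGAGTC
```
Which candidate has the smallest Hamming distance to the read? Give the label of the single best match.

Hamming distances to read — BC1: 6; BC2: 9; BC3: 5; BC4: 3.
Smallest is BC4 with 3 mismatches.

BC4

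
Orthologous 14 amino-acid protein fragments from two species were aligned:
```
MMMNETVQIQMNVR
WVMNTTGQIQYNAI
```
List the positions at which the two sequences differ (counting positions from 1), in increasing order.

1, 2, 5, 7, 11, 13, 14

Scanning 1-based: 1: M/W; 2: M/V; 5: E/T; 7: V/G; 11: M/Y; 13: V/A; 14: R/I.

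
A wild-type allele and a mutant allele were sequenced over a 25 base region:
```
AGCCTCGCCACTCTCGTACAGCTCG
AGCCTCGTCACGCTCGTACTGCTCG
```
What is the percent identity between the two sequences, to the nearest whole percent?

88%

Mismatches at positions 8, 12, 20 (1-based): 3 of 25.
Identical positions: 22/25 = 88% → 88%.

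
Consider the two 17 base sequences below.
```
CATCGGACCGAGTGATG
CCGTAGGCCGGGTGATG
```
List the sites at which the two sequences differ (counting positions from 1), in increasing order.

2, 3, 4, 5, 7, 11

Differences at site 2 (A→C), site 3 (T→G), site 4 (C→T), site 5 (G→A), site 7 (A→G), site 11 (A→G).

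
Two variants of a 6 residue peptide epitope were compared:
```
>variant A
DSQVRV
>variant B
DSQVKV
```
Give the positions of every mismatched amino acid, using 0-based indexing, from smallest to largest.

4

Differences at position 4 (R→K).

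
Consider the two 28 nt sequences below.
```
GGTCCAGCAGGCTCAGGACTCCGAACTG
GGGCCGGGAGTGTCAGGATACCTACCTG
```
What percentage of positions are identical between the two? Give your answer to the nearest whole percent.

68%

9 positions differ (3, 6, 8, 11, 12, 19, 20, 23, 25), so 19 of 28 match: 19/28 = 67.86%.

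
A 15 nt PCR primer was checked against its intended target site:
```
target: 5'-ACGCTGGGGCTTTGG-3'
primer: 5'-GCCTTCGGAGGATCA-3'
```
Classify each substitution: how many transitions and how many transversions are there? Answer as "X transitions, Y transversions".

Transitions (purine↔purine or pyrimidine↔pyrimidine): 1 A→G, 4 C→T, 9 G→A, 15 G→A.
Transversions (purine↔pyrimidine): 3 G→C, 6 G→C, 10 C→G, 11 T→G, 12 T→A, 14 G→C.

4 transitions, 6 transversions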